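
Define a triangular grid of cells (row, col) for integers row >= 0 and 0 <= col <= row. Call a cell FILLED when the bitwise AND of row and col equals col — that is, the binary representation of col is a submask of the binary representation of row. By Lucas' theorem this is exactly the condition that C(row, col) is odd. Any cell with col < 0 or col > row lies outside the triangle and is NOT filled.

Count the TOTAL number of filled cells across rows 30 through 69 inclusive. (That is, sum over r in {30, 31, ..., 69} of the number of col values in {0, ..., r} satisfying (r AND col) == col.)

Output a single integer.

r30=11110 pc4: +16 =16
r31=11111 pc5: +32 =48
r32=100000 pc1: +2 =50
r33=100001 pc2: +4 =54
r34=100010 pc2: +4 =58
r35=100011 pc3: +8 =66
r36=100100 pc2: +4 =70
r37=100101 pc3: +8 =78
r38=100110 pc3: +8 =86
r39=100111 pc4: +16 =102
r40=101000 pc2: +4 =106
r41=101001 pc3: +8 =114
r42=101010 pc3: +8 =122
r43=101011 pc4: +16 =138
r44=101100 pc3: +8 =146
r45=101101 pc4: +16 =162
r46=101110 pc4: +16 =178
r47=101111 pc5: +32 =210
r48=110000 pc2: +4 =214
r49=110001 pc3: +8 =222
r50=110010 pc3: +8 =230
r51=110011 pc4: +16 =246
r52=110100 pc3: +8 =254
r53=110101 pc4: +16 =270
r54=110110 pc4: +16 =286
r55=110111 pc5: +32 =318
r56=111000 pc3: +8 =326
r57=111001 pc4: +16 =342
r58=111010 pc4: +16 =358
r59=111011 pc5: +32 =390
r60=111100 pc4: +16 =406
r61=111101 pc5: +32 =438
r62=111110 pc5: +32 =470
r63=111111 pc6: +64 =534
r64=1000000 pc1: +2 =536
r65=1000001 pc2: +4 =540
r66=1000010 pc2: +4 =544
r67=1000011 pc3: +8 =552
r68=1000100 pc2: +4 =556
r69=1000101 pc3: +8 =564

Answer: 564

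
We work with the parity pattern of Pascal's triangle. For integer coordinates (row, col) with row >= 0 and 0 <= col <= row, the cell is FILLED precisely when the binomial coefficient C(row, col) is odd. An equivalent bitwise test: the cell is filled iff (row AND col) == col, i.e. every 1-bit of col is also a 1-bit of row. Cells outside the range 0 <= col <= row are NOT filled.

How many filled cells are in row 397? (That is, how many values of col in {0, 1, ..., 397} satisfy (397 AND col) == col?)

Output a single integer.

397 in binary = 110001101
popcount(397) = number of 1-bits in 110001101 = 5
A col c satisfies (397 AND c) == c iff every set bit of c is also set in 397; each of the 5 set bits of 397 can independently be on or off in c.
count = 2^5 = 32

Answer: 32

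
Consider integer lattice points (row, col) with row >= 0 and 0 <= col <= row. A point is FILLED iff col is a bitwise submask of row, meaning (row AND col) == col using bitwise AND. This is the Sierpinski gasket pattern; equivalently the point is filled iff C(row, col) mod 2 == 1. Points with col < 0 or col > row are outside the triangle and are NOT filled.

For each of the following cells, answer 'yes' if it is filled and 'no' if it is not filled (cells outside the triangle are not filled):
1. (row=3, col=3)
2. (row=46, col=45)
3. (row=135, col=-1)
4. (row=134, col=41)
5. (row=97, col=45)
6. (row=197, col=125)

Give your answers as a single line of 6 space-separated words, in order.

(3,3): row=0b11, col=0b11, row AND col = 0b11 = 3; 3 == 3 -> filled
(46,45): row=0b101110, col=0b101101, row AND col = 0b101100 = 44; 44 != 45 -> empty
(135,-1): col outside [0, 135] -> not filled
(134,41): row=0b10000110, col=0b101001, row AND col = 0b0 = 0; 0 != 41 -> empty
(97,45): row=0b1100001, col=0b101101, row AND col = 0b100001 = 33; 33 != 45 -> empty
(197,125): row=0b11000101, col=0b1111101, row AND col = 0b1000101 = 69; 69 != 125 -> empty

Answer: yes no no no no no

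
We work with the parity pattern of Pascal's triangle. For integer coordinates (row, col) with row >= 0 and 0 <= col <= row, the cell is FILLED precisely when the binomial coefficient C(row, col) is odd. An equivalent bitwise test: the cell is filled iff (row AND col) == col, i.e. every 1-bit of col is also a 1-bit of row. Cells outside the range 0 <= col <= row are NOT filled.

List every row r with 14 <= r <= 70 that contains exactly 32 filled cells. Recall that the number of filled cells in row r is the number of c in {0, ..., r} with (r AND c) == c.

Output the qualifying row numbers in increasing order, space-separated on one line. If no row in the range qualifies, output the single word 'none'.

Answer: 31 47 55 59 61 62

Derivation:
Row r has 2^popcount(r) filled cells, so we need popcount(r) = log2(32) = 5.
Scan r = 14..70 and keep those with exactly 5 one-bits:
r=14=1110 popcount=3 -> skip
r=15=1111 popcount=4 -> skip
r=16=10000 popcount=1 -> skip
r=17=10001 popcount=2 -> skip
r=18=10010 popcount=2 -> skip
r=19=10011 popcount=3 -> skip
r=20=10100 popcount=2 -> skip
r=21=10101 popcount=3 -> skip
r=22=10110 popcount=3 -> skip
r=23=10111 popcount=4 -> skip
r=24=11000 popcount=2 -> skip
r=25=11001 popcount=3 -> skip
r=26=11010 popcount=3 -> skip
r=27=11011 popcount=4 -> skip
r=28=11100 popcount=3 -> skip
r=29=11101 popcount=4 -> skip
r=30=11110 popcount=4 -> skip
r=31=11111 popcount=5 -> KEEP
r=32=100000 popcount=1 -> skip
r=33=100001 popcount=2 -> skip
r=34=100010 popcount=2 -> skip
r=35=100011 popcount=3 -> skip
r=36=100100 popcount=2 -> skip
r=37=100101 popcount=3 -> skip
r=38=100110 popcount=3 -> skip
r=39=100111 popcount=4 -> skip
r=40=101000 popcount=2 -> skip
r=41=101001 popcount=3 -> skip
r=42=101010 popcount=3 -> skip
r=43=101011 popcount=4 -> skip
r=44=101100 popcount=3 -> skip
r=45=101101 popcount=4 -> skip
r=46=101110 popcount=4 -> skip
r=47=101111 popcount=5 -> KEEP
r=48=110000 popcount=2 -> skip
r=49=110001 popcount=3 -> skip
r=50=110010 popcount=3 -> skip
r=51=110011 popcount=4 -> skip
r=52=110100 popcount=3 -> skip
r=53=110101 popcount=4 -> skip
r=54=110110 popcount=4 -> skip
r=55=110111 popcount=5 -> KEEP
r=56=111000 popcount=3 -> skip
r=57=111001 popcount=4 -> skip
r=58=111010 popcount=4 -> skip
r=59=111011 popcount=5 -> KEEP
r=60=111100 popcount=4 -> skip
r=61=111101 popcount=5 -> KEEP
r=62=111110 popcount=5 -> KEEP
r=63=111111 popcount=6 -> skip
r=64=1000000 popcount=1 -> skip
r=65=1000001 popcount=2 -> skip
r=66=1000010 popcount=2 -> skip
r=67=1000011 popcount=3 -> skip
r=68=1000100 popcount=2 -> skip
r=69=1000101 popcount=3 -> skip
r=70=1000110 popcount=3 -> skip
Kept rows: 31 47 55 59 61 62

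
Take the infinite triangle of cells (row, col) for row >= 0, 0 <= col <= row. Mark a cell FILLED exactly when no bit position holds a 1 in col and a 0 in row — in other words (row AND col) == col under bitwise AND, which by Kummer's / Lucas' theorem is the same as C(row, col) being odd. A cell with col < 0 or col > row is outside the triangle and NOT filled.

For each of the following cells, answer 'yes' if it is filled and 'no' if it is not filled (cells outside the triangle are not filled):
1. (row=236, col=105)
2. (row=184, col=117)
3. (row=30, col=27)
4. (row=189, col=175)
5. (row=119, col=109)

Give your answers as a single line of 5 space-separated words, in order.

Answer: no no no no no

Derivation:
(236,105): row=0b11101100, col=0b1101001, row AND col = 0b1101000 = 104; 104 != 105 -> empty
(184,117): row=0b10111000, col=0b1110101, row AND col = 0b110000 = 48; 48 != 117 -> empty
(30,27): row=0b11110, col=0b11011, row AND col = 0b11010 = 26; 26 != 27 -> empty
(189,175): row=0b10111101, col=0b10101111, row AND col = 0b10101101 = 173; 173 != 175 -> empty
(119,109): row=0b1110111, col=0b1101101, row AND col = 0b1100101 = 101; 101 != 109 -> empty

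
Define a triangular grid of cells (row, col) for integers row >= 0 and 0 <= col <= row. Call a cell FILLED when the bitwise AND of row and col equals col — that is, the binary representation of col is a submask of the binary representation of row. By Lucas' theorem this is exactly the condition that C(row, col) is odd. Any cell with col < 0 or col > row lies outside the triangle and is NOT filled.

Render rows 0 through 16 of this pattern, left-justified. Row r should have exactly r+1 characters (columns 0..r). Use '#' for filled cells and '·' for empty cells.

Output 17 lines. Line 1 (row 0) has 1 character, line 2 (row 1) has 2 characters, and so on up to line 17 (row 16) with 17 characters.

r0=0: #
r1=1: ##
r2=10: #·#
r3=11: ####
r4=100: #···#
r5=101: ##··##
r6=110: #·#·#·#
r7=111: ########
r8=1000: #·······#
r9=1001: ##······##
r10=1010: #·#·····#·#
r11=1011: ####····####
r12=1100: #···#···#···#
r13=1101: ##··##··##··##
r14=1110: #·#·#·#·#·#·#·#
r15=1111: ################
r16=10000: #···············#

Answer: #
##
#·#
####
#···#
##··##
#·#·#·#
########
#·······#
##······##
#·#·····#·#
####····####
#···#···#···#
##··##··##··##
#·#·#·#·#·#·#·#
################
#···············#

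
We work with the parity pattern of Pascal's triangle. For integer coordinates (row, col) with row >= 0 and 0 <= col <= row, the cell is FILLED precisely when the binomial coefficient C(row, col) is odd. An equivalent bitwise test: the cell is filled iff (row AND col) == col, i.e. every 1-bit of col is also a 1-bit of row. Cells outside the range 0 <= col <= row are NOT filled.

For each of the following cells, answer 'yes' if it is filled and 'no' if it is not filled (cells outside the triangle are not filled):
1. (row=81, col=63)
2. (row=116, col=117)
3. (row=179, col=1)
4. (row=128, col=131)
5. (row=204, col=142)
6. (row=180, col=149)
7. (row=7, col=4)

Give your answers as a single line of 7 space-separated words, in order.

Answer: no no yes no no no yes

Derivation:
(81,63): row=0b1010001, col=0b111111, row AND col = 0b10001 = 17; 17 != 63 -> empty
(116,117): col outside [0, 116] -> not filled
(179,1): row=0b10110011, col=0b1, row AND col = 0b1 = 1; 1 == 1 -> filled
(128,131): col outside [0, 128] -> not filled
(204,142): row=0b11001100, col=0b10001110, row AND col = 0b10001100 = 140; 140 != 142 -> empty
(180,149): row=0b10110100, col=0b10010101, row AND col = 0b10010100 = 148; 148 != 149 -> empty
(7,4): row=0b111, col=0b100, row AND col = 0b100 = 4; 4 == 4 -> filled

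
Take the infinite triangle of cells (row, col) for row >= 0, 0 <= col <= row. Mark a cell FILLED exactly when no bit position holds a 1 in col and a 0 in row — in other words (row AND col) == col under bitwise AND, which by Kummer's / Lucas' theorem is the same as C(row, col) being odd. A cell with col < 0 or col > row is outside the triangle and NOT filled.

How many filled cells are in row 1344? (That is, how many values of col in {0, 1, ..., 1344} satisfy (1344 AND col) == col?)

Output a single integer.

1344 in binary = 10101000000
popcount(1344) = number of 1-bits in 10101000000 = 3
A col c satisfies (1344 AND c) == c iff every set bit of c is also set in 1344; each of the 3 set bits of 1344 can independently be on or off in c.
count = 2^3 = 8

Answer: 8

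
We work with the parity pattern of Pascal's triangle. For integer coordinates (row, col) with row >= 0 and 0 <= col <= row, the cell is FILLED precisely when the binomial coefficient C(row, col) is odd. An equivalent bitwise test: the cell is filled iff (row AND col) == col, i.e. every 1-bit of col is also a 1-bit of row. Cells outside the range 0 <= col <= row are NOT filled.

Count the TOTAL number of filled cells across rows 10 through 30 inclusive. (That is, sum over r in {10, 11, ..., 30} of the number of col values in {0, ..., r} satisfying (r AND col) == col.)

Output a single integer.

Answer: 178

Derivation:
r10=1010 pc2: +4 =4
r11=1011 pc3: +8 =12
r12=1100 pc2: +4 =16
r13=1101 pc3: +8 =24
r14=1110 pc3: +8 =32
r15=1111 pc4: +16 =48
r16=10000 pc1: +2 =50
r17=10001 pc2: +4 =54
r18=10010 pc2: +4 =58
r19=10011 pc3: +8 =66
r20=10100 pc2: +4 =70
r21=10101 pc3: +8 =78
r22=10110 pc3: +8 =86
r23=10111 pc4: +16 =102
r24=11000 pc2: +4 =106
r25=11001 pc3: +8 =114
r26=11010 pc3: +8 =122
r27=11011 pc4: +16 =138
r28=11100 pc3: +8 =146
r29=11101 pc4: +16 =162
r30=11110 pc4: +16 =178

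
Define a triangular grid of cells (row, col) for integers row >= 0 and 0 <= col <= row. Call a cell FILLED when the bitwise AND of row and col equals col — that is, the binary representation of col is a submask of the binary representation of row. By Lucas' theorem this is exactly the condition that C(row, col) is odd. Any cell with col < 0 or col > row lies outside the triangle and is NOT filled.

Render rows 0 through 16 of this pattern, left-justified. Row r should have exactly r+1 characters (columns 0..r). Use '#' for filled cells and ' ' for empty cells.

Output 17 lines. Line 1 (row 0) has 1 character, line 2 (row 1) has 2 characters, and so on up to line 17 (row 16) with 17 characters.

Answer: #
##
# #
####
#   #
##  ##
# # # #
########
#       #
##      ##
# #     # #
####    ####
#   #   #   #
##  ##  ##  ##
# # # # # # # #
################
#               #

Derivation:
r0=0: #
r1=1: ##
r2=10: # #
r3=11: ####
r4=100: #   #
r5=101: ##  ##
r6=110: # # # #
r7=111: ########
r8=1000: #       #
r9=1001: ##      ##
r10=1010: # #     # #
r11=1011: ####    ####
r12=1100: #   #   #   #
r13=1101: ##  ##  ##  ##
r14=1110: # # # # # # # #
r15=1111: ################
r16=10000: #               #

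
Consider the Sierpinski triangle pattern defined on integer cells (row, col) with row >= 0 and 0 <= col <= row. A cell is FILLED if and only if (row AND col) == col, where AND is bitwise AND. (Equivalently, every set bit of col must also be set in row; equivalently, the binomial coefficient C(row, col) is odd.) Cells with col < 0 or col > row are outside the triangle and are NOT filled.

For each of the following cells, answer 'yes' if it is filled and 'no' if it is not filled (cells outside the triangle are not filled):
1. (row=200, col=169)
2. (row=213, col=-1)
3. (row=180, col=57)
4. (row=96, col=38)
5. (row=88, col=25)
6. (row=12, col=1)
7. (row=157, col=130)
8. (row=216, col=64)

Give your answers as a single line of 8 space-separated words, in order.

Answer: no no no no no no no yes

Derivation:
(200,169): row=0b11001000, col=0b10101001, row AND col = 0b10001000 = 136; 136 != 169 -> empty
(213,-1): col outside [0, 213] -> not filled
(180,57): row=0b10110100, col=0b111001, row AND col = 0b110000 = 48; 48 != 57 -> empty
(96,38): row=0b1100000, col=0b100110, row AND col = 0b100000 = 32; 32 != 38 -> empty
(88,25): row=0b1011000, col=0b11001, row AND col = 0b11000 = 24; 24 != 25 -> empty
(12,1): row=0b1100, col=0b1, row AND col = 0b0 = 0; 0 != 1 -> empty
(157,130): row=0b10011101, col=0b10000010, row AND col = 0b10000000 = 128; 128 != 130 -> empty
(216,64): row=0b11011000, col=0b1000000, row AND col = 0b1000000 = 64; 64 == 64 -> filled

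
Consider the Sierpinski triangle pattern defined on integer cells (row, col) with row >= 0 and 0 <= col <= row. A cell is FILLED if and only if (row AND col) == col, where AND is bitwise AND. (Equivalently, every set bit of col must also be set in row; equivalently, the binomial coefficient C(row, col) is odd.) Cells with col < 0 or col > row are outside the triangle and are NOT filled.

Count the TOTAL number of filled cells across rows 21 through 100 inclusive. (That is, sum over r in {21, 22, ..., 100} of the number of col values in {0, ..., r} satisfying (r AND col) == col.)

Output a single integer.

r21=10101 pc3: +8 =8
r22=10110 pc3: +8 =16
r23=10111 pc4: +16 =32
r24=11000 pc2: +4 =36
r25=11001 pc3: +8 =44
r26=11010 pc3: +8 =52
r27=11011 pc4: +16 =68
r28=11100 pc3: +8 =76
r29=11101 pc4: +16 =92
r30=11110 pc4: +16 =108
r31=11111 pc5: +32 =140
r32=100000 pc1: +2 =142
r33=100001 pc2: +4 =146
r34=100010 pc2: +4 =150
r35=100011 pc3: +8 =158
r36=100100 pc2: +4 =162
r37=100101 pc3: +8 =170
r38=100110 pc3: +8 =178
r39=100111 pc4: +16 =194
r40=101000 pc2: +4 =198
r41=101001 pc3: +8 =206
r42=101010 pc3: +8 =214
r43=101011 pc4: +16 =230
r44=101100 pc3: +8 =238
r45=101101 pc4: +16 =254
r46=101110 pc4: +16 =270
r47=101111 pc5: +32 =302
r48=110000 pc2: +4 =306
r49=110001 pc3: +8 =314
r50=110010 pc3: +8 =322
r51=110011 pc4: +16 =338
r52=110100 pc3: +8 =346
r53=110101 pc4: +16 =362
r54=110110 pc4: +16 =378
r55=110111 pc5: +32 =410
r56=111000 pc3: +8 =418
r57=111001 pc4: +16 =434
r58=111010 pc4: +16 =450
r59=111011 pc5: +32 =482
r60=111100 pc4: +16 =498
r61=111101 pc5: +32 =530
r62=111110 pc5: +32 =562
r63=111111 pc6: +64 =626
r64=1000000 pc1: +2 =628
r65=1000001 pc2: +4 =632
r66=1000010 pc2: +4 =636
r67=1000011 pc3: +8 =644
r68=1000100 pc2: +4 =648
r69=1000101 pc3: +8 =656
r70=1000110 pc3: +8 =664
r71=1000111 pc4: +16 =680
r72=1001000 pc2: +4 =684
r73=1001001 pc3: +8 =692
r74=1001010 pc3: +8 =700
r75=1001011 pc4: +16 =716
r76=1001100 pc3: +8 =724
r77=1001101 pc4: +16 =740
r78=1001110 pc4: +16 =756
r79=1001111 pc5: +32 =788
r80=1010000 pc2: +4 =792
r81=1010001 pc3: +8 =800
r82=1010010 pc3: +8 =808
r83=1010011 pc4: +16 =824
r84=1010100 pc3: +8 =832
r85=1010101 pc4: +16 =848
r86=1010110 pc4: +16 =864
r87=1010111 pc5: +32 =896
r88=1011000 pc3: +8 =904
r89=1011001 pc4: +16 =920
r90=1011010 pc4: +16 =936
r91=1011011 pc5: +32 =968
r92=1011100 pc4: +16 =984
r93=1011101 pc5: +32 =1016
r94=1011110 pc5: +32 =1048
r95=1011111 pc6: +64 =1112
r96=1100000 pc2: +4 =1116
r97=1100001 pc3: +8 =1124
r98=1100010 pc3: +8 =1132
r99=1100011 pc4: +16 =1148
r100=1100100 pc3: +8 =1156

Answer: 1156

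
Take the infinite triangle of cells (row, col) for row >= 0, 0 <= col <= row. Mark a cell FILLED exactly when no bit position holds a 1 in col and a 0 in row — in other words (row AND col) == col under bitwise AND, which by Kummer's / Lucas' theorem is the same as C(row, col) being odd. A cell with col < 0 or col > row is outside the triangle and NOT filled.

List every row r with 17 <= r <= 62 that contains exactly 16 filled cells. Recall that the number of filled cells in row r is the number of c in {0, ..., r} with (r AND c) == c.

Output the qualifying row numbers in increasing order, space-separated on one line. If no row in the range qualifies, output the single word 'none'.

Answer: 23 27 29 30 39 43 45 46 51 53 54 57 58 60

Derivation:
Row r has 2^popcount(r) filled cells, so we need popcount(r) = log2(16) = 4.
Scan r = 17..62 and keep those with exactly 4 one-bits:
r=17=10001 popcount=2 -> skip
r=18=10010 popcount=2 -> skip
r=19=10011 popcount=3 -> skip
r=20=10100 popcount=2 -> skip
r=21=10101 popcount=3 -> skip
r=22=10110 popcount=3 -> skip
r=23=10111 popcount=4 -> KEEP
r=24=11000 popcount=2 -> skip
r=25=11001 popcount=3 -> skip
r=26=11010 popcount=3 -> skip
r=27=11011 popcount=4 -> KEEP
r=28=11100 popcount=3 -> skip
r=29=11101 popcount=4 -> KEEP
r=30=11110 popcount=4 -> KEEP
r=31=11111 popcount=5 -> skip
r=32=100000 popcount=1 -> skip
r=33=100001 popcount=2 -> skip
r=34=100010 popcount=2 -> skip
r=35=100011 popcount=3 -> skip
r=36=100100 popcount=2 -> skip
r=37=100101 popcount=3 -> skip
r=38=100110 popcount=3 -> skip
r=39=100111 popcount=4 -> KEEP
r=40=101000 popcount=2 -> skip
r=41=101001 popcount=3 -> skip
r=42=101010 popcount=3 -> skip
r=43=101011 popcount=4 -> KEEP
r=44=101100 popcount=3 -> skip
r=45=101101 popcount=4 -> KEEP
r=46=101110 popcount=4 -> KEEP
r=47=101111 popcount=5 -> skip
r=48=110000 popcount=2 -> skip
r=49=110001 popcount=3 -> skip
r=50=110010 popcount=3 -> skip
r=51=110011 popcount=4 -> KEEP
r=52=110100 popcount=3 -> skip
r=53=110101 popcount=4 -> KEEP
r=54=110110 popcount=4 -> KEEP
r=55=110111 popcount=5 -> skip
r=56=111000 popcount=3 -> skip
r=57=111001 popcount=4 -> KEEP
r=58=111010 popcount=4 -> KEEP
r=59=111011 popcount=5 -> skip
r=60=111100 popcount=4 -> KEEP
r=61=111101 popcount=5 -> skip
r=62=111110 popcount=5 -> skip
Kept rows: 23 27 29 30 39 43 45 46 51 53 54 57 58 60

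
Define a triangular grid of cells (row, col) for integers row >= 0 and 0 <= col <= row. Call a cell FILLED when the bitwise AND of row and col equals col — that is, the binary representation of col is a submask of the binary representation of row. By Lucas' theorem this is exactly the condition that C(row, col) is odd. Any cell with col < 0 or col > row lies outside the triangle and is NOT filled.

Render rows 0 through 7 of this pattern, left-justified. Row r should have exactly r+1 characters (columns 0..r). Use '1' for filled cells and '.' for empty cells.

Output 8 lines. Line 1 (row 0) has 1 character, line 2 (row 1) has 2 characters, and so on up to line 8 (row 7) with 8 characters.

Answer: 1
11
1.1
1111
1...1
11..11
1.1.1.1
11111111

Derivation:
r0=0: 1
r1=1: 11
r2=10: 1.1
r3=11: 1111
r4=100: 1...1
r5=101: 11..11
r6=110: 1.1.1.1
r7=111: 11111111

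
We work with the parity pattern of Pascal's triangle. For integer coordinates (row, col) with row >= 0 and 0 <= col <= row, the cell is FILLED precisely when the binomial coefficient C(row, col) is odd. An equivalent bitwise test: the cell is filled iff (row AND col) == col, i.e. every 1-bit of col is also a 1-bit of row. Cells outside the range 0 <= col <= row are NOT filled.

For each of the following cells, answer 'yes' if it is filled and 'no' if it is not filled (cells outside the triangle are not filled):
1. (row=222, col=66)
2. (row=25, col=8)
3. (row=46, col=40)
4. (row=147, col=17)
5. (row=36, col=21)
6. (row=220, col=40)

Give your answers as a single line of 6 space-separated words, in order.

Answer: yes yes yes yes no no

Derivation:
(222,66): row=0b11011110, col=0b1000010, row AND col = 0b1000010 = 66; 66 == 66 -> filled
(25,8): row=0b11001, col=0b1000, row AND col = 0b1000 = 8; 8 == 8 -> filled
(46,40): row=0b101110, col=0b101000, row AND col = 0b101000 = 40; 40 == 40 -> filled
(147,17): row=0b10010011, col=0b10001, row AND col = 0b10001 = 17; 17 == 17 -> filled
(36,21): row=0b100100, col=0b10101, row AND col = 0b100 = 4; 4 != 21 -> empty
(220,40): row=0b11011100, col=0b101000, row AND col = 0b1000 = 8; 8 != 40 -> empty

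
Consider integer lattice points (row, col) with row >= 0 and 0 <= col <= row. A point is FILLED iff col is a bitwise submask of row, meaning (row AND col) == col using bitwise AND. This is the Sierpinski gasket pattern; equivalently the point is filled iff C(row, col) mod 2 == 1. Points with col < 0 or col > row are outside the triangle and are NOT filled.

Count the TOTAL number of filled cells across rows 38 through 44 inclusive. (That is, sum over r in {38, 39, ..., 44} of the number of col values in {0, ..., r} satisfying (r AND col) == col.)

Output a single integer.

r38=100110 pc3: +8 =8
r39=100111 pc4: +16 =24
r40=101000 pc2: +4 =28
r41=101001 pc3: +8 =36
r42=101010 pc3: +8 =44
r43=101011 pc4: +16 =60
r44=101100 pc3: +8 =68

Answer: 68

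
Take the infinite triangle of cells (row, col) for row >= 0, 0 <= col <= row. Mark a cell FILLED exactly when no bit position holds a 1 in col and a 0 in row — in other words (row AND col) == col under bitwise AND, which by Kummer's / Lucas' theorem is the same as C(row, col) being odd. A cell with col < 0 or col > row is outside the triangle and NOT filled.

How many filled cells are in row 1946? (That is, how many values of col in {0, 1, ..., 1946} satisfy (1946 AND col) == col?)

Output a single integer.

1946 in binary = 11110011010
popcount(1946) = number of 1-bits in 11110011010 = 7
A col c satisfies (1946 AND c) == c iff every set bit of c is also set in 1946; each of the 7 set bits of 1946 can independently be on or off in c.
count = 2^7 = 128

Answer: 128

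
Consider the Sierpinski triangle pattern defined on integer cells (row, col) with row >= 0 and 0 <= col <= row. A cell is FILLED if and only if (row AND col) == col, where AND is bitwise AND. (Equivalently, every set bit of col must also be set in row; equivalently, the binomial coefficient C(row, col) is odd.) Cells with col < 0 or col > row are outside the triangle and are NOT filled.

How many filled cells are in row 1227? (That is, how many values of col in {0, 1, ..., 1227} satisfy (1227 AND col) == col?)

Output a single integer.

1227 in binary = 10011001011
popcount(1227) = number of 1-bits in 10011001011 = 6
A col c satisfies (1227 AND c) == c iff every set bit of c is also set in 1227; each of the 6 set bits of 1227 can independently be on or off in c.
count = 2^6 = 64

Answer: 64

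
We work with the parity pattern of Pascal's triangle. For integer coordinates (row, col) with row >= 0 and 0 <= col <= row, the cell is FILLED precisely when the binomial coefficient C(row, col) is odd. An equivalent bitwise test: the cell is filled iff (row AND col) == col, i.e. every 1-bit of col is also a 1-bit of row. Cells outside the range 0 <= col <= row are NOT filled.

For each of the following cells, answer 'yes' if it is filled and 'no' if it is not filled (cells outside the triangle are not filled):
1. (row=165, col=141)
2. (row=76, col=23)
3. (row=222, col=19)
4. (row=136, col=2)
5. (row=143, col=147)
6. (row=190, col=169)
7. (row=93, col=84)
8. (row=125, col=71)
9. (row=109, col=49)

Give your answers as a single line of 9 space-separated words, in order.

Answer: no no no no no no yes no no

Derivation:
(165,141): row=0b10100101, col=0b10001101, row AND col = 0b10000101 = 133; 133 != 141 -> empty
(76,23): row=0b1001100, col=0b10111, row AND col = 0b100 = 4; 4 != 23 -> empty
(222,19): row=0b11011110, col=0b10011, row AND col = 0b10010 = 18; 18 != 19 -> empty
(136,2): row=0b10001000, col=0b10, row AND col = 0b0 = 0; 0 != 2 -> empty
(143,147): col outside [0, 143] -> not filled
(190,169): row=0b10111110, col=0b10101001, row AND col = 0b10101000 = 168; 168 != 169 -> empty
(93,84): row=0b1011101, col=0b1010100, row AND col = 0b1010100 = 84; 84 == 84 -> filled
(125,71): row=0b1111101, col=0b1000111, row AND col = 0b1000101 = 69; 69 != 71 -> empty
(109,49): row=0b1101101, col=0b110001, row AND col = 0b100001 = 33; 33 != 49 -> empty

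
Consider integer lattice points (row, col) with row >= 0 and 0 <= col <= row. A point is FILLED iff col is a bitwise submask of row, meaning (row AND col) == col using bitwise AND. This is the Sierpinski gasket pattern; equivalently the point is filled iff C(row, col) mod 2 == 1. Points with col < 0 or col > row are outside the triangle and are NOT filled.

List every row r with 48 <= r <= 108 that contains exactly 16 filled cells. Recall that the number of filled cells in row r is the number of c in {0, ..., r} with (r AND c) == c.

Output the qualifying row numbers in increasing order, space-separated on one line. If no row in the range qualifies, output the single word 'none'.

Answer: 51 53 54 57 58 60 71 75 77 78 83 85 86 89 90 92 99 101 102 105 106 108

Derivation:
Row r has 2^popcount(r) filled cells, so we need popcount(r) = log2(16) = 4.
Scan r = 48..108 and keep those with exactly 4 one-bits:
r=48=110000 popcount=2 -> skip
r=49=110001 popcount=3 -> skip
r=50=110010 popcount=3 -> skip
r=51=110011 popcount=4 -> KEEP
r=52=110100 popcount=3 -> skip
r=53=110101 popcount=4 -> KEEP
r=54=110110 popcount=4 -> KEEP
r=55=110111 popcount=5 -> skip
r=56=111000 popcount=3 -> skip
r=57=111001 popcount=4 -> KEEP
r=58=111010 popcount=4 -> KEEP
r=59=111011 popcount=5 -> skip
r=60=111100 popcount=4 -> KEEP
r=61=111101 popcount=5 -> skip
r=62=111110 popcount=5 -> skip
r=63=111111 popcount=6 -> skip
r=64=1000000 popcount=1 -> skip
r=65=1000001 popcount=2 -> skip
r=66=1000010 popcount=2 -> skip
r=67=1000011 popcount=3 -> skip
r=68=1000100 popcount=2 -> skip
r=69=1000101 popcount=3 -> skip
r=70=1000110 popcount=3 -> skip
r=71=1000111 popcount=4 -> KEEP
r=72=1001000 popcount=2 -> skip
r=73=1001001 popcount=3 -> skip
r=74=1001010 popcount=3 -> skip
r=75=1001011 popcount=4 -> KEEP
r=76=1001100 popcount=3 -> skip
r=77=1001101 popcount=4 -> KEEP
r=78=1001110 popcount=4 -> KEEP
r=79=1001111 popcount=5 -> skip
r=80=1010000 popcount=2 -> skip
r=81=1010001 popcount=3 -> skip
r=82=1010010 popcount=3 -> skip
r=83=1010011 popcount=4 -> KEEP
r=84=1010100 popcount=3 -> skip
r=85=1010101 popcount=4 -> KEEP
r=86=1010110 popcount=4 -> KEEP
r=87=1010111 popcount=5 -> skip
r=88=1011000 popcount=3 -> skip
r=89=1011001 popcount=4 -> KEEP
r=90=1011010 popcount=4 -> KEEP
r=91=1011011 popcount=5 -> skip
r=92=1011100 popcount=4 -> KEEP
r=93=1011101 popcount=5 -> skip
r=94=1011110 popcount=5 -> skip
r=95=1011111 popcount=6 -> skip
r=96=1100000 popcount=2 -> skip
r=97=1100001 popcount=3 -> skip
r=98=1100010 popcount=3 -> skip
r=99=1100011 popcount=4 -> KEEP
r=100=1100100 popcount=3 -> skip
r=101=1100101 popcount=4 -> KEEP
r=102=1100110 popcount=4 -> KEEP
r=103=1100111 popcount=5 -> skip
r=104=1101000 popcount=3 -> skip
r=105=1101001 popcount=4 -> KEEP
r=106=1101010 popcount=4 -> KEEP
r=107=1101011 popcount=5 -> skip
r=108=1101100 popcount=4 -> KEEP
Kept rows: 51 53 54 57 58 60 71 75 77 78 83 85 86 89 90 92 99 101 102 105 106 108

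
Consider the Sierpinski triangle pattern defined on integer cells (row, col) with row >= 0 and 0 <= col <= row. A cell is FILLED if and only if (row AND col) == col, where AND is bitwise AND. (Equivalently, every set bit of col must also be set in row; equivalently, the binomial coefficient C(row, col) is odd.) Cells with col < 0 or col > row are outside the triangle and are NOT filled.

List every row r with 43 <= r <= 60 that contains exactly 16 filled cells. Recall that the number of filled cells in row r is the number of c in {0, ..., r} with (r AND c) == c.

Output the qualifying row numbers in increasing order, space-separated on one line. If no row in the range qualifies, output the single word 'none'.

Answer: 43 45 46 51 53 54 57 58 60

Derivation:
Row r has 2^popcount(r) filled cells, so we need popcount(r) = log2(16) = 4.
Scan r = 43..60 and keep those with exactly 4 one-bits:
r=43=101011 popcount=4 -> KEEP
r=44=101100 popcount=3 -> skip
r=45=101101 popcount=4 -> KEEP
r=46=101110 popcount=4 -> KEEP
r=47=101111 popcount=5 -> skip
r=48=110000 popcount=2 -> skip
r=49=110001 popcount=3 -> skip
r=50=110010 popcount=3 -> skip
r=51=110011 popcount=4 -> KEEP
r=52=110100 popcount=3 -> skip
r=53=110101 popcount=4 -> KEEP
r=54=110110 popcount=4 -> KEEP
r=55=110111 popcount=5 -> skip
r=56=111000 popcount=3 -> skip
r=57=111001 popcount=4 -> KEEP
r=58=111010 popcount=4 -> KEEP
r=59=111011 popcount=5 -> skip
r=60=111100 popcount=4 -> KEEP
Kept rows: 43 45 46 51 53 54 57 58 60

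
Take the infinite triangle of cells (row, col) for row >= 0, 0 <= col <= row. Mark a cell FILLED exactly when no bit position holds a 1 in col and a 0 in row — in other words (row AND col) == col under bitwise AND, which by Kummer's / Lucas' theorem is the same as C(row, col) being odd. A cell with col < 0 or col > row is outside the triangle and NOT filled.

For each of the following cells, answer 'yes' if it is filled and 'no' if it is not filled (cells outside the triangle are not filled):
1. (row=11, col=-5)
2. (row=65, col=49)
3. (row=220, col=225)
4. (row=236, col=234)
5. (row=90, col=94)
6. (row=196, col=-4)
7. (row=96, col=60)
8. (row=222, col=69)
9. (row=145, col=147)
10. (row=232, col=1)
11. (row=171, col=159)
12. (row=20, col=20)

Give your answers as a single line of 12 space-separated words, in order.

Answer: no no no no no no no no no no no yes

Derivation:
(11,-5): col outside [0, 11] -> not filled
(65,49): row=0b1000001, col=0b110001, row AND col = 0b1 = 1; 1 != 49 -> empty
(220,225): col outside [0, 220] -> not filled
(236,234): row=0b11101100, col=0b11101010, row AND col = 0b11101000 = 232; 232 != 234 -> empty
(90,94): col outside [0, 90] -> not filled
(196,-4): col outside [0, 196] -> not filled
(96,60): row=0b1100000, col=0b111100, row AND col = 0b100000 = 32; 32 != 60 -> empty
(222,69): row=0b11011110, col=0b1000101, row AND col = 0b1000100 = 68; 68 != 69 -> empty
(145,147): col outside [0, 145] -> not filled
(232,1): row=0b11101000, col=0b1, row AND col = 0b0 = 0; 0 != 1 -> empty
(171,159): row=0b10101011, col=0b10011111, row AND col = 0b10001011 = 139; 139 != 159 -> empty
(20,20): row=0b10100, col=0b10100, row AND col = 0b10100 = 20; 20 == 20 -> filled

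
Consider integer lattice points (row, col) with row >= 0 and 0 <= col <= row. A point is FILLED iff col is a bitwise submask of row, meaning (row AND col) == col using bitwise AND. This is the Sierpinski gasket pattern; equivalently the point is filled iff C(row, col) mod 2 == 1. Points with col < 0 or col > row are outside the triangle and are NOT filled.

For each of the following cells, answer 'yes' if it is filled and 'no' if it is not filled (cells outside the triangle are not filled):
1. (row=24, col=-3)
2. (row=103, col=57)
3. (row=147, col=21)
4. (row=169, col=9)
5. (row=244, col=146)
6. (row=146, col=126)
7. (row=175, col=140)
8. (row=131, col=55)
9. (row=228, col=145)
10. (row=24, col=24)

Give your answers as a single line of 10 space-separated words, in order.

Answer: no no no yes no no yes no no yes

Derivation:
(24,-3): col outside [0, 24] -> not filled
(103,57): row=0b1100111, col=0b111001, row AND col = 0b100001 = 33; 33 != 57 -> empty
(147,21): row=0b10010011, col=0b10101, row AND col = 0b10001 = 17; 17 != 21 -> empty
(169,9): row=0b10101001, col=0b1001, row AND col = 0b1001 = 9; 9 == 9 -> filled
(244,146): row=0b11110100, col=0b10010010, row AND col = 0b10010000 = 144; 144 != 146 -> empty
(146,126): row=0b10010010, col=0b1111110, row AND col = 0b10010 = 18; 18 != 126 -> empty
(175,140): row=0b10101111, col=0b10001100, row AND col = 0b10001100 = 140; 140 == 140 -> filled
(131,55): row=0b10000011, col=0b110111, row AND col = 0b11 = 3; 3 != 55 -> empty
(228,145): row=0b11100100, col=0b10010001, row AND col = 0b10000000 = 128; 128 != 145 -> empty
(24,24): row=0b11000, col=0b11000, row AND col = 0b11000 = 24; 24 == 24 -> filled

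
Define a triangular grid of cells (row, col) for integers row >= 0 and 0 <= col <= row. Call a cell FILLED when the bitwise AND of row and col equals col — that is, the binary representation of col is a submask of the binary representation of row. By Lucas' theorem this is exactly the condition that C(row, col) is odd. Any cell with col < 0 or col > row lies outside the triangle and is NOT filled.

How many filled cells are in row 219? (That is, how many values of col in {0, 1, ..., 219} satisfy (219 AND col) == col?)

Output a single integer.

219 in binary = 11011011
popcount(219) = number of 1-bits in 11011011 = 6
A col c satisfies (219 AND c) == c iff every set bit of c is also set in 219; each of the 6 set bits of 219 can independently be on or off in c.
count = 2^6 = 64

Answer: 64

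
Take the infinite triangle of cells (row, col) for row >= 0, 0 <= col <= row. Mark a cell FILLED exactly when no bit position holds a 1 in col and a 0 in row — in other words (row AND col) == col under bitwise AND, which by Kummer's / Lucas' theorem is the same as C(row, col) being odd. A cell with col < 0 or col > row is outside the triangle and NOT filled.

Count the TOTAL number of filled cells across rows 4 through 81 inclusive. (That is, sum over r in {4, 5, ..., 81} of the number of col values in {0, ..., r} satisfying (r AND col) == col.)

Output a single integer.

Answer: 894

Derivation:
r4=100 pc1: +2 =2
r5=101 pc2: +4 =6
r6=110 pc2: +4 =10
r7=111 pc3: +8 =18
r8=1000 pc1: +2 =20
r9=1001 pc2: +4 =24
r10=1010 pc2: +4 =28
r11=1011 pc3: +8 =36
r12=1100 pc2: +4 =40
r13=1101 pc3: +8 =48
r14=1110 pc3: +8 =56
r15=1111 pc4: +16 =72
r16=10000 pc1: +2 =74
r17=10001 pc2: +4 =78
r18=10010 pc2: +4 =82
r19=10011 pc3: +8 =90
r20=10100 pc2: +4 =94
r21=10101 pc3: +8 =102
r22=10110 pc3: +8 =110
r23=10111 pc4: +16 =126
r24=11000 pc2: +4 =130
r25=11001 pc3: +8 =138
r26=11010 pc3: +8 =146
r27=11011 pc4: +16 =162
r28=11100 pc3: +8 =170
r29=11101 pc4: +16 =186
r30=11110 pc4: +16 =202
r31=11111 pc5: +32 =234
r32=100000 pc1: +2 =236
r33=100001 pc2: +4 =240
r34=100010 pc2: +4 =244
r35=100011 pc3: +8 =252
r36=100100 pc2: +4 =256
r37=100101 pc3: +8 =264
r38=100110 pc3: +8 =272
r39=100111 pc4: +16 =288
r40=101000 pc2: +4 =292
r41=101001 pc3: +8 =300
r42=101010 pc3: +8 =308
r43=101011 pc4: +16 =324
r44=101100 pc3: +8 =332
r45=101101 pc4: +16 =348
r46=101110 pc4: +16 =364
r47=101111 pc5: +32 =396
r48=110000 pc2: +4 =400
r49=110001 pc3: +8 =408
r50=110010 pc3: +8 =416
r51=110011 pc4: +16 =432
r52=110100 pc3: +8 =440
r53=110101 pc4: +16 =456
r54=110110 pc4: +16 =472
r55=110111 pc5: +32 =504
r56=111000 pc3: +8 =512
r57=111001 pc4: +16 =528
r58=111010 pc4: +16 =544
r59=111011 pc5: +32 =576
r60=111100 pc4: +16 =592
r61=111101 pc5: +32 =624
r62=111110 pc5: +32 =656
r63=111111 pc6: +64 =720
r64=1000000 pc1: +2 =722
r65=1000001 pc2: +4 =726
r66=1000010 pc2: +4 =730
r67=1000011 pc3: +8 =738
r68=1000100 pc2: +4 =742
r69=1000101 pc3: +8 =750
r70=1000110 pc3: +8 =758
r71=1000111 pc4: +16 =774
r72=1001000 pc2: +4 =778
r73=1001001 pc3: +8 =786
r74=1001010 pc3: +8 =794
r75=1001011 pc4: +16 =810
r76=1001100 pc3: +8 =818
r77=1001101 pc4: +16 =834
r78=1001110 pc4: +16 =850
r79=1001111 pc5: +32 =882
r80=1010000 pc2: +4 =886
r81=1010001 pc3: +8 =894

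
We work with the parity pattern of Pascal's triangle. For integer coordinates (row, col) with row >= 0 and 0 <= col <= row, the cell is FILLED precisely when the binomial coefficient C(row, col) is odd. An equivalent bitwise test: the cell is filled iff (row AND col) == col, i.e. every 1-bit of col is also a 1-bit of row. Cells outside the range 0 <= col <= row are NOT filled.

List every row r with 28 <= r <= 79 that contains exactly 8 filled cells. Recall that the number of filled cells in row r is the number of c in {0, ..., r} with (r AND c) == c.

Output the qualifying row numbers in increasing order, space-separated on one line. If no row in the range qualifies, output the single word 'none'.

Row r has 2^popcount(r) filled cells, so we need popcount(r) = log2(8) = 3.
Scan r = 28..79 and keep those with exactly 3 one-bits:
r=28=11100 popcount=3 -> KEEP
r=29=11101 popcount=4 -> skip
r=30=11110 popcount=4 -> skip
r=31=11111 popcount=5 -> skip
r=32=100000 popcount=1 -> skip
r=33=100001 popcount=2 -> skip
r=34=100010 popcount=2 -> skip
r=35=100011 popcount=3 -> KEEP
r=36=100100 popcount=2 -> skip
r=37=100101 popcount=3 -> KEEP
r=38=100110 popcount=3 -> KEEP
r=39=100111 popcount=4 -> skip
r=40=101000 popcount=2 -> skip
r=41=101001 popcount=3 -> KEEP
r=42=101010 popcount=3 -> KEEP
r=43=101011 popcount=4 -> skip
r=44=101100 popcount=3 -> KEEP
r=45=101101 popcount=4 -> skip
r=46=101110 popcount=4 -> skip
r=47=101111 popcount=5 -> skip
r=48=110000 popcount=2 -> skip
r=49=110001 popcount=3 -> KEEP
r=50=110010 popcount=3 -> KEEP
r=51=110011 popcount=4 -> skip
r=52=110100 popcount=3 -> KEEP
r=53=110101 popcount=4 -> skip
r=54=110110 popcount=4 -> skip
r=55=110111 popcount=5 -> skip
r=56=111000 popcount=3 -> KEEP
r=57=111001 popcount=4 -> skip
r=58=111010 popcount=4 -> skip
r=59=111011 popcount=5 -> skip
r=60=111100 popcount=4 -> skip
r=61=111101 popcount=5 -> skip
r=62=111110 popcount=5 -> skip
r=63=111111 popcount=6 -> skip
r=64=1000000 popcount=1 -> skip
r=65=1000001 popcount=2 -> skip
r=66=1000010 popcount=2 -> skip
r=67=1000011 popcount=3 -> KEEP
r=68=1000100 popcount=2 -> skip
r=69=1000101 popcount=3 -> KEEP
r=70=1000110 popcount=3 -> KEEP
r=71=1000111 popcount=4 -> skip
r=72=1001000 popcount=2 -> skip
r=73=1001001 popcount=3 -> KEEP
r=74=1001010 popcount=3 -> KEEP
r=75=1001011 popcount=4 -> skip
r=76=1001100 popcount=3 -> KEEP
r=77=1001101 popcount=4 -> skip
r=78=1001110 popcount=4 -> skip
r=79=1001111 popcount=5 -> skip
Kept rows: 28 35 37 38 41 42 44 49 50 52 56 67 69 70 73 74 76

Answer: 28 35 37 38 41 42 44 49 50 52 56 67 69 70 73 74 76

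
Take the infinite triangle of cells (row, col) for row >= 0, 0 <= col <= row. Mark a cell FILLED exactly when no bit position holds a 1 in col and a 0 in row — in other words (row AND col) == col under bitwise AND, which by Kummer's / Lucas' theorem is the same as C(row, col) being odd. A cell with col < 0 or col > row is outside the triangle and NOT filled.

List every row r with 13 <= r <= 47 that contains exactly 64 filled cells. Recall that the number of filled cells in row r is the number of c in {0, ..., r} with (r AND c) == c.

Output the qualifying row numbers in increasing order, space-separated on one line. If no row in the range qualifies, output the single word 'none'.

Row r has 2^popcount(r) filled cells, so we need popcount(r) = log2(64) = 6.
Scan r = 13..47 and keep those with exactly 6 one-bits:
r=13=1101 popcount=3 -> skip
r=14=1110 popcount=3 -> skip
r=15=1111 popcount=4 -> skip
r=16=10000 popcount=1 -> skip
r=17=10001 popcount=2 -> skip
r=18=10010 popcount=2 -> skip
r=19=10011 popcount=3 -> skip
r=20=10100 popcount=2 -> skip
r=21=10101 popcount=3 -> skip
r=22=10110 popcount=3 -> skip
r=23=10111 popcount=4 -> skip
r=24=11000 popcount=2 -> skip
r=25=11001 popcount=3 -> skip
r=26=11010 popcount=3 -> skip
r=27=11011 popcount=4 -> skip
r=28=11100 popcount=3 -> skip
r=29=11101 popcount=4 -> skip
r=30=11110 popcount=4 -> skip
r=31=11111 popcount=5 -> skip
r=32=100000 popcount=1 -> skip
r=33=100001 popcount=2 -> skip
r=34=100010 popcount=2 -> skip
r=35=100011 popcount=3 -> skip
r=36=100100 popcount=2 -> skip
r=37=100101 popcount=3 -> skip
r=38=100110 popcount=3 -> skip
r=39=100111 popcount=4 -> skip
r=40=101000 popcount=2 -> skip
r=41=101001 popcount=3 -> skip
r=42=101010 popcount=3 -> skip
r=43=101011 popcount=4 -> skip
r=44=101100 popcount=3 -> skip
r=45=101101 popcount=4 -> skip
r=46=101110 popcount=4 -> skip
r=47=101111 popcount=5 -> skip
Kept rows: none

Answer: none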